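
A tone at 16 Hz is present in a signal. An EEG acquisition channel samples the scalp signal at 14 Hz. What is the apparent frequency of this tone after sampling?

2 Hz

16 Hz mod fs = 2 Hz.
2 Hz ≤ fs/2 = 7 Hz, appears at 2 Hz.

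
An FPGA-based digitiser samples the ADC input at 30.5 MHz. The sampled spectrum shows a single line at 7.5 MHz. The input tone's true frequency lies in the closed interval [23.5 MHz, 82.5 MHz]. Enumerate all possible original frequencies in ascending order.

Frequencies that alias to 7.5 MHz are k·fs ± 7.5 MHz for integer k ≥ 0.
k=0: 7.5 MHz.
k=1: 23 MHz, 38 MHz.
k=2: 53.5 MHz, 68.5 MHz.
k=3: 84 MHz, 99 MHz.
Within [23.5 MHz, 82.5 MHz]: 38 MHz, 53.5 MHz, 68.5 MHz.

38 MHz, 53.5 MHz, 68.5 MHz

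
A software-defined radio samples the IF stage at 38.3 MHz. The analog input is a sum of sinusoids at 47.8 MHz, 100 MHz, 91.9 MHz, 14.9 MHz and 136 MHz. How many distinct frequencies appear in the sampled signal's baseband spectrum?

4

fs/2 = 19.15 MHz.
47.8 MHz mod fs = 9.5 MHz.
9.5 MHz ≤ fs/2 = 19.15 MHz, appears at 9.5 MHz.
100 MHz mod fs = 23.4 MHz.
23.4 MHz > fs/2 = 19.15 MHz, folds to fs − 23.4 MHz = 14.9 MHz.
91.9 MHz mod fs = 15.3 MHz.
15.3 MHz ≤ fs/2 = 19.15 MHz, appears at 15.3 MHz.
14.9 MHz ≤ fs/2 = 19.15 MHz, passes unchanged.
136 MHz mod fs = 21.1 MHz.
21.1 MHz > fs/2 = 19.15 MHz, folds to fs − 21.1 MHz = 17.2 MHz.
Distinct values: {9.5 MHz, 14.9 MHz, 15.3 MHz, 17.2 MHz} → 4.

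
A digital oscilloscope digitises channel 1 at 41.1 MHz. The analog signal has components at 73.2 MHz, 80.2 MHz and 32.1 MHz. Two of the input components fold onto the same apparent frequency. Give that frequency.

9 MHz

fs/2 = 20.55 MHz.
73.2 MHz mod fs = 32.1 MHz.
32.1 MHz > fs/2 = 20.55 MHz, folds to fs − 32.1 MHz = 9 MHz.
80.2 MHz mod fs = 39.1 MHz.
39.1 MHz > fs/2 = 20.55 MHz, folds to fs − 39.1 MHz = 2 MHz.
32.1 MHz > fs/2 = 20.55 MHz, folds to fs − 32.1 MHz = 9 MHz.
32.1 MHz and 73.2 MHz both map to 9 MHz.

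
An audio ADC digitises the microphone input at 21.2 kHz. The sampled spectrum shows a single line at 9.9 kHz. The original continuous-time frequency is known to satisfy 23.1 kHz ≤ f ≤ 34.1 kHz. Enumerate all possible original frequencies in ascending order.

31.1 kHz, 32.5 kHz

Frequencies that alias to 9.9 kHz are k·fs ± 9.9 kHz for integer k ≥ 0.
k=0: 9.9 kHz.
k=1: 11.3 kHz, 31.1 kHz.
k=2: 32.5 kHz, 52.3 kHz.
k=3: 53.7 kHz, 73.5 kHz.
Within [23.1 kHz, 34.1 kHz]: 31.1 kHz, 32.5 kHz.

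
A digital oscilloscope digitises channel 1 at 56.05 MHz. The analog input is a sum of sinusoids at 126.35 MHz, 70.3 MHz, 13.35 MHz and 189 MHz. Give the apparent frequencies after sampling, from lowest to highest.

fs/2 = 28.025 MHz.
126.35 MHz mod fs = 14.25 MHz.
14.25 MHz ≤ fs/2 = 28.025 MHz, appears at 14.25 MHz.
70.3 MHz mod fs = 14.25 MHz.
14.25 MHz ≤ fs/2 = 28.025 MHz, appears at 14.25 MHz.
13.35 MHz ≤ fs/2 = 28.025 MHz, passes unchanged.
189 MHz mod fs = 20.85 MHz.
20.85 MHz ≤ fs/2 = 28.025 MHz, appears at 20.85 MHz.
Distinct values: {13.35 MHz, 14.25 MHz, 20.85 MHz}.

13.35 MHz, 14.25 MHz, 20.85 MHz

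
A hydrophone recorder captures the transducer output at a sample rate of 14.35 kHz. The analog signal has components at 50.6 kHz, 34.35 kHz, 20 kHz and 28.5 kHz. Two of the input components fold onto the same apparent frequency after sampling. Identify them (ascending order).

fs/2 = 7.175 kHz.
50.6 kHz mod fs = 7.55 kHz.
7.55 kHz > fs/2 = 7.175 kHz, folds to fs − 7.55 kHz = 6.8 kHz.
34.35 kHz mod fs = 5.65 kHz.
5.65 kHz ≤ fs/2 = 7.175 kHz, appears at 5.65 kHz.
20 kHz mod fs = 5.65 kHz.
5.65 kHz ≤ fs/2 = 7.175 kHz, appears at 5.65 kHz.
28.5 kHz mod fs = 14.15 kHz.
14.15 kHz > fs/2 = 7.175 kHz, folds to fs − 14.15 kHz = 0.2 kHz.
20 kHz and 34.35 kHz both map to 5.65 kHz.

20 kHz, 34.35 kHz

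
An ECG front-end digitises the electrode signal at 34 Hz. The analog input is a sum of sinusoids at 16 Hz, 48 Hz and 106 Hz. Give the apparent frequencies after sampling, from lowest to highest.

4 Hz, 14 Hz, 16 Hz

fs/2 = 17 Hz.
16 Hz ≤ fs/2 = 17 Hz, passes unchanged.
48 Hz mod fs = 14 Hz.
14 Hz ≤ fs/2 = 17 Hz, appears at 14 Hz.
106 Hz mod fs = 4 Hz.
4 Hz ≤ fs/2 = 17 Hz, appears at 4 Hz.
Distinct values: {4 Hz, 14 Hz, 16 Hz}.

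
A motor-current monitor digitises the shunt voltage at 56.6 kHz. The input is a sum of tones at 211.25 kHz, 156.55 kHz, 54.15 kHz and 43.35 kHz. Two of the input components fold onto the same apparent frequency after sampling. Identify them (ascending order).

fs/2 = 28.3 kHz.
211.25 kHz mod fs = 41.45 kHz.
41.45 kHz > fs/2 = 28.3 kHz, folds to fs − 41.45 kHz = 15.15 kHz.
156.55 kHz mod fs = 43.35 kHz.
43.35 kHz > fs/2 = 28.3 kHz, folds to fs − 43.35 kHz = 13.25 kHz.
54.15 kHz > fs/2 = 28.3 kHz, folds to fs − 54.15 kHz = 2.45 kHz.
43.35 kHz > fs/2 = 28.3 kHz, folds to fs − 43.35 kHz = 13.25 kHz.
43.35 kHz and 156.55 kHz both map to 13.25 kHz.

43.35 kHz, 156.55 kHz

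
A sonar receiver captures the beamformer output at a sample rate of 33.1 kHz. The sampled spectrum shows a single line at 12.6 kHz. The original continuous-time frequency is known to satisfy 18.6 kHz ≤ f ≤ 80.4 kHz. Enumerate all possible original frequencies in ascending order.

20.5 kHz, 45.7 kHz, 53.6 kHz, 78.8 kHz

Frequencies that alias to 12.6 kHz are k·fs ± 12.6 kHz for integer k ≥ 0.
k=0: 12.6 kHz.
k=1: 20.5 kHz, 45.7 kHz.
k=2: 53.6 kHz, 78.8 kHz.
k=3: 86.7 kHz, 111.9 kHz.
Within [18.6 kHz, 80.4 kHz]: 20.5 kHz, 45.7 kHz, 53.6 kHz, 78.8 kHz.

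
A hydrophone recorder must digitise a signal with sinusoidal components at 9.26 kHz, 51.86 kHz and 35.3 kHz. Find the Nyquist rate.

Highest-frequency component: 51.86 kHz.
Nyquist rate = 2 × 51.86 kHz = 103.72 kHz.

103.72 kHz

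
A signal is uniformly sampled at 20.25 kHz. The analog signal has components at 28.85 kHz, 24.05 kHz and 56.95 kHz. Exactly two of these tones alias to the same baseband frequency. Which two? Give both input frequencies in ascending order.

fs/2 = 10.125 kHz.
28.85 kHz mod fs = 8.6 kHz.
8.6 kHz ≤ fs/2 = 10.125 kHz, appears at 8.6 kHz.
24.05 kHz mod fs = 3.8 kHz.
3.8 kHz ≤ fs/2 = 10.125 kHz, appears at 3.8 kHz.
56.95 kHz mod fs = 16.45 kHz.
16.45 kHz > fs/2 = 10.125 kHz, folds to fs − 16.45 kHz = 3.8 kHz.
24.05 kHz and 56.95 kHz both map to 3.8 kHz.

24.05 kHz, 56.95 kHz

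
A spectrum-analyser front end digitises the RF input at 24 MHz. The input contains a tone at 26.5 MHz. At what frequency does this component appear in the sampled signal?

2.5 MHz

26.5 MHz mod fs = 2.5 MHz.
2.5 MHz ≤ fs/2 = 12 MHz, appears at 2.5 MHz.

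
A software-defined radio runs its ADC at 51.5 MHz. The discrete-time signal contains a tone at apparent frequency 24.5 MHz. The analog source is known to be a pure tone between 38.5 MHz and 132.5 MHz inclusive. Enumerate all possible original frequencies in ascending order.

76 MHz, 78.5 MHz, 127.5 MHz, 130 MHz

Frequencies that alias to 24.5 MHz are k·fs ± 24.5 MHz for integer k ≥ 0.
k=0: 24.5 MHz.
k=1: 27 MHz, 76 MHz.
k=2: 78.5 MHz, 127.5 MHz.
k=3: 130 MHz, 179 MHz.
k=4: 181.5 MHz, 230.5 MHz.
Within [38.5 MHz, 132.5 MHz]: 76 MHz, 78.5 MHz, 127.5 MHz, 130 MHz.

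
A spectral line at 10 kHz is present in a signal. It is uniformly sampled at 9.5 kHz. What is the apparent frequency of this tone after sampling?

0.5 kHz

10 kHz mod fs = 0.5 kHz.
0.5 kHz ≤ fs/2 = 4.75 kHz, appears at 0.5 kHz.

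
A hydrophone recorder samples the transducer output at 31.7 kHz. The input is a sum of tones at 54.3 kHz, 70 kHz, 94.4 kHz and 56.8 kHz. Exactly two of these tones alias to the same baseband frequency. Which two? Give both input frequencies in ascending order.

fs/2 = 15.85 kHz.
54.3 kHz mod fs = 22.6 kHz.
22.6 kHz > fs/2 = 15.85 kHz, folds to fs − 22.6 kHz = 9.1 kHz.
70 kHz mod fs = 6.6 kHz.
6.6 kHz ≤ fs/2 = 15.85 kHz, appears at 6.6 kHz.
94.4 kHz mod fs = 31 kHz.
31 kHz > fs/2 = 15.85 kHz, folds to fs − 31 kHz = 0.7 kHz.
56.8 kHz mod fs = 25.1 kHz.
25.1 kHz > fs/2 = 15.85 kHz, folds to fs − 25.1 kHz = 6.6 kHz.
56.8 kHz and 70 kHz both map to 6.6 kHz.

56.8 kHz, 70 kHz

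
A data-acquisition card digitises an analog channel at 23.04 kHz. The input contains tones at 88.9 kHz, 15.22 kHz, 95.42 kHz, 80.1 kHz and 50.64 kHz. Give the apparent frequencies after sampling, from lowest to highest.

fs/2 = 11.52 kHz.
88.9 kHz mod fs = 19.78 kHz.
19.78 kHz > fs/2 = 11.52 kHz, folds to fs − 19.78 kHz = 3.26 kHz.
15.22 kHz > fs/2 = 11.52 kHz, folds to fs − 15.22 kHz = 7.82 kHz.
95.42 kHz mod fs = 3.26 kHz.
3.26 kHz ≤ fs/2 = 11.52 kHz, appears at 3.26 kHz.
80.1 kHz mod fs = 10.98 kHz.
10.98 kHz ≤ fs/2 = 11.52 kHz, appears at 10.98 kHz.
50.64 kHz mod fs = 4.56 kHz.
4.56 kHz ≤ fs/2 = 11.52 kHz, appears at 4.56 kHz.
Distinct values: {3.26 kHz, 4.56 kHz, 7.82 kHz, 10.98 kHz}.

3.26 kHz, 4.56 kHz, 7.82 kHz, 10.98 kHz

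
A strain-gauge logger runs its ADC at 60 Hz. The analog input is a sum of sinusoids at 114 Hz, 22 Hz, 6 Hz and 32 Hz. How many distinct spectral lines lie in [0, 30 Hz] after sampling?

3

fs/2 = 30 Hz.
114 Hz mod fs = 54 Hz.
54 Hz > fs/2 = 30 Hz, folds to fs − 54 Hz = 6 Hz.
22 Hz ≤ fs/2 = 30 Hz, passes unchanged.
6 Hz ≤ fs/2 = 30 Hz, passes unchanged.
32 Hz > fs/2 = 30 Hz, folds to fs − 32 Hz = 28 Hz.
Distinct values: {6 Hz, 22 Hz, 28 Hz} → 3.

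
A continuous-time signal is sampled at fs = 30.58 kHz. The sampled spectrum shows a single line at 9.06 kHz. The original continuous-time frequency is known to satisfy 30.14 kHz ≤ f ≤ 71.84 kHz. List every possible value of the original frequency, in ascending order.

Frequencies that alias to 9.06 kHz are k·fs ± 9.06 kHz for integer k ≥ 0.
k=0: 9.06 kHz.
k=1: 21.52 kHz, 39.64 kHz.
k=2: 52.1 kHz, 70.22 kHz.
k=3: 82.68 kHz, 100.8 kHz.
Within [30.14 kHz, 71.84 kHz]: 39.64 kHz, 52.1 kHz, 70.22 kHz.

39.64 kHz, 52.1 kHz, 70.22 kHz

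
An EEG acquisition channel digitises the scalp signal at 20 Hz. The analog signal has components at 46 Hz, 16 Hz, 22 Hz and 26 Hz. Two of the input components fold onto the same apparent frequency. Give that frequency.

fs/2 = 10 Hz.
46 Hz mod fs = 6 Hz.
6 Hz ≤ fs/2 = 10 Hz, appears at 6 Hz.
16 Hz > fs/2 = 10 Hz, folds to fs − 16 Hz = 4 Hz.
22 Hz mod fs = 2 Hz.
2 Hz ≤ fs/2 = 10 Hz, appears at 2 Hz.
26 Hz mod fs = 6 Hz.
6 Hz ≤ fs/2 = 10 Hz, appears at 6 Hz.
26 Hz and 46 Hz both map to 6 Hz.

6 Hz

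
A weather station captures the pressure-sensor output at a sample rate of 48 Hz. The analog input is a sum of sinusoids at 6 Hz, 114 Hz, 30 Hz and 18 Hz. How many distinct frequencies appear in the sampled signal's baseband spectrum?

fs/2 = 24 Hz.
6 Hz ≤ fs/2 = 24 Hz, passes unchanged.
114 Hz mod fs = 18 Hz.
18 Hz ≤ fs/2 = 24 Hz, appears at 18 Hz.
30 Hz > fs/2 = 24 Hz, folds to fs − 30 Hz = 18 Hz.
18 Hz ≤ fs/2 = 24 Hz, passes unchanged.
Distinct values: {6 Hz, 18 Hz} → 2.

2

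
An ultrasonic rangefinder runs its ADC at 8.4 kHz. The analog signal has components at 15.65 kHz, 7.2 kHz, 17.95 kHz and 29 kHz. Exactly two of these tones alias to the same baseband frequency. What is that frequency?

fs/2 = 4.2 kHz.
15.65 kHz mod fs = 7.25 kHz.
7.25 kHz > fs/2 = 4.2 kHz, folds to fs − 7.25 kHz = 1.15 kHz.
7.2 kHz > fs/2 = 4.2 kHz, folds to fs − 7.2 kHz = 1.2 kHz.
17.95 kHz mod fs = 1.15 kHz.
1.15 kHz ≤ fs/2 = 4.2 kHz, appears at 1.15 kHz.
29 kHz mod fs = 3.8 kHz.
3.8 kHz ≤ fs/2 = 4.2 kHz, appears at 3.8 kHz.
15.65 kHz and 17.95 kHz both map to 1.15 kHz.

1.15 kHz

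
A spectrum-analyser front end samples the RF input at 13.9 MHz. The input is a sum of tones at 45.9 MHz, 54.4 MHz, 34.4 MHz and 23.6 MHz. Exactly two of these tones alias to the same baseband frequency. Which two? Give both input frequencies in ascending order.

fs/2 = 6.95 MHz.
45.9 MHz mod fs = 4.2 MHz.
4.2 MHz ≤ fs/2 = 6.95 MHz, appears at 4.2 MHz.
54.4 MHz mod fs = 12.7 MHz.
12.7 MHz > fs/2 = 6.95 MHz, folds to fs − 12.7 MHz = 1.2 MHz.
34.4 MHz mod fs = 6.6 MHz.
6.6 MHz ≤ fs/2 = 6.95 MHz, appears at 6.6 MHz.
23.6 MHz mod fs = 9.7 MHz.
9.7 MHz > fs/2 = 6.95 MHz, folds to fs − 9.7 MHz = 4.2 MHz.
23.6 MHz and 45.9 MHz both map to 4.2 MHz.

23.6 MHz, 45.9 MHz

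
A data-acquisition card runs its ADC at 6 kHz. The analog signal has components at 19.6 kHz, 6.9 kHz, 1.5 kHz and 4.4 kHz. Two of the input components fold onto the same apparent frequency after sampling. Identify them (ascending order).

fs/2 = 3 kHz.
19.6 kHz mod fs = 1.6 kHz.
1.6 kHz ≤ fs/2 = 3 kHz, appears at 1.6 kHz.
6.9 kHz mod fs = 0.9 kHz.
0.9 kHz ≤ fs/2 = 3 kHz, appears at 0.9 kHz.
1.5 kHz ≤ fs/2 = 3 kHz, passes unchanged.
4.4 kHz > fs/2 = 3 kHz, folds to fs − 4.4 kHz = 1.6 kHz.
4.4 kHz and 19.6 kHz both map to 1.6 kHz.

4.4 kHz, 19.6 kHz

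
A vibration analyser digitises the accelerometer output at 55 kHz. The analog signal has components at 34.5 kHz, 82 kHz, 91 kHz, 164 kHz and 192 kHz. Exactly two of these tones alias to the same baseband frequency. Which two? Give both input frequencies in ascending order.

82 kHz, 192 kHz

fs/2 = 27.5 kHz.
34.5 kHz > fs/2 = 27.5 kHz, folds to fs − 34.5 kHz = 20.5 kHz.
82 kHz mod fs = 27 kHz.
27 kHz ≤ fs/2 = 27.5 kHz, appears at 27 kHz.
91 kHz mod fs = 36 kHz.
36 kHz > fs/2 = 27.5 kHz, folds to fs − 36 kHz = 19 kHz.
164 kHz mod fs = 54 kHz.
54 kHz > fs/2 = 27.5 kHz, folds to fs − 54 kHz = 1 kHz.
192 kHz mod fs = 27 kHz.
27 kHz ≤ fs/2 = 27.5 kHz, appears at 27 kHz.
82 kHz and 192 kHz both map to 27 kHz.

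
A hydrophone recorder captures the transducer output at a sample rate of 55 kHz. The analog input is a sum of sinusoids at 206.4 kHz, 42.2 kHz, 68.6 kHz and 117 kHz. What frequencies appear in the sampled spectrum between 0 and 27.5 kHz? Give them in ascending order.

fs/2 = 27.5 kHz.
206.4 kHz mod fs = 41.4 kHz.
41.4 kHz > fs/2 = 27.5 kHz, folds to fs − 41.4 kHz = 13.6 kHz.
42.2 kHz > fs/2 = 27.5 kHz, folds to fs − 42.2 kHz = 12.8 kHz.
68.6 kHz mod fs = 13.6 kHz.
13.6 kHz ≤ fs/2 = 27.5 kHz, appears at 13.6 kHz.
117 kHz mod fs = 7 kHz.
7 kHz ≤ fs/2 = 27.5 kHz, appears at 7 kHz.
Distinct values: {7 kHz, 12.8 kHz, 13.6 kHz}.

7 kHz, 12.8 kHz, 13.6 kHz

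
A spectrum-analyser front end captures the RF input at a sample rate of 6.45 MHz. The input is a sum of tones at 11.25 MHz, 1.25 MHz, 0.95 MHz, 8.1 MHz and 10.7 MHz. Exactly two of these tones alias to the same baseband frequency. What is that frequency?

1.65 MHz

fs/2 = 3.225 MHz.
11.25 MHz mod fs = 4.8 MHz.
4.8 MHz > fs/2 = 3.225 MHz, folds to fs − 4.8 MHz = 1.65 MHz.
1.25 MHz ≤ fs/2 = 3.225 MHz, passes unchanged.
0.95 MHz ≤ fs/2 = 3.225 MHz, passes unchanged.
8.1 MHz mod fs = 1.65 MHz.
1.65 MHz ≤ fs/2 = 3.225 MHz, appears at 1.65 MHz.
10.7 MHz mod fs = 4.25 MHz.
4.25 MHz > fs/2 = 3.225 MHz, folds to fs − 4.25 MHz = 2.2 MHz.
8.1 MHz and 11.25 MHz both map to 1.65 MHz.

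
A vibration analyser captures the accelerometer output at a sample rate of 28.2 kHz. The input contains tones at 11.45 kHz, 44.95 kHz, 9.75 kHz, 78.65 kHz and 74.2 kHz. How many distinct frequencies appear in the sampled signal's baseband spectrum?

fs/2 = 14.1 kHz.
11.45 kHz ≤ fs/2 = 14.1 kHz, passes unchanged.
44.95 kHz mod fs = 16.75 kHz.
16.75 kHz > fs/2 = 14.1 kHz, folds to fs − 16.75 kHz = 11.45 kHz.
9.75 kHz ≤ fs/2 = 14.1 kHz, passes unchanged.
78.65 kHz mod fs = 22.25 kHz.
22.25 kHz > fs/2 = 14.1 kHz, folds to fs − 22.25 kHz = 5.95 kHz.
74.2 kHz mod fs = 17.8 kHz.
17.8 kHz > fs/2 = 14.1 kHz, folds to fs − 17.8 kHz = 10.4 kHz.
Distinct values: {5.95 kHz, 9.75 kHz, 10.4 kHz, 11.45 kHz} → 4.

4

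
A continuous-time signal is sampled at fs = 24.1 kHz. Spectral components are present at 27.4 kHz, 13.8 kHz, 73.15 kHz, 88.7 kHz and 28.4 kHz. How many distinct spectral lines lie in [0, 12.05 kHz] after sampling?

5

fs/2 = 12.05 kHz.
27.4 kHz mod fs = 3.3 kHz.
3.3 kHz ≤ fs/2 = 12.05 kHz, appears at 3.3 kHz.
13.8 kHz > fs/2 = 12.05 kHz, folds to fs − 13.8 kHz = 10.3 kHz.
73.15 kHz mod fs = 0.85 kHz.
0.85 kHz ≤ fs/2 = 12.05 kHz, appears at 0.85 kHz.
88.7 kHz mod fs = 16.4 kHz.
16.4 kHz > fs/2 = 12.05 kHz, folds to fs − 16.4 kHz = 7.7 kHz.
28.4 kHz mod fs = 4.3 kHz.
4.3 kHz ≤ fs/2 = 12.05 kHz, appears at 4.3 kHz.
Distinct values: {0.85 kHz, 3.3 kHz, 4.3 kHz, 7.7 kHz, 10.3 kHz} → 5.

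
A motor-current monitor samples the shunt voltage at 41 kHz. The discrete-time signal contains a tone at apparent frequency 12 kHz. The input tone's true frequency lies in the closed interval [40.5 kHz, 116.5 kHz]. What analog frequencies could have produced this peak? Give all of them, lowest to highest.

Frequencies that alias to 12 kHz are k·fs ± 12 kHz for integer k ≥ 0.
k=0: 12 kHz.
k=1: 29 kHz, 53 kHz.
k=2: 70 kHz, 94 kHz.
k=3: 111 kHz, 135 kHz.
k=4: 152 kHz, 176 kHz.
Within [40.5 kHz, 116.5 kHz]: 53 kHz, 70 kHz, 94 kHz, 111 kHz.

53 kHz, 70 kHz, 94 kHz, 111 kHz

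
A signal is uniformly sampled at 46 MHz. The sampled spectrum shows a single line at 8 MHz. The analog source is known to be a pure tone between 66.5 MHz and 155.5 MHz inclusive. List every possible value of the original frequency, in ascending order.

84 MHz, 100 MHz, 130 MHz, 146 MHz

Frequencies that alias to 8 MHz are k·fs ± 8 MHz for integer k ≥ 0.
k=0: 8 MHz.
k=1: 38 MHz, 54 MHz.
k=2: 84 MHz, 100 MHz.
k=3: 130 MHz, 146 MHz.
k=4: 176 MHz, 192 MHz.
Within [66.5 MHz, 155.5 MHz]: 84 MHz, 100 MHz, 130 MHz, 146 MHz.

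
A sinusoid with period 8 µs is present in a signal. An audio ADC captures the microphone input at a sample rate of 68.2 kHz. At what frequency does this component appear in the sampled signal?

T = 8 µs → f = 1/T = 125 kHz.
125 kHz mod fs = 56.8 kHz.
56.8 kHz > fs/2 = 34.1 kHz, folds to fs − 56.8 kHz = 11.4 kHz.

11.4 kHz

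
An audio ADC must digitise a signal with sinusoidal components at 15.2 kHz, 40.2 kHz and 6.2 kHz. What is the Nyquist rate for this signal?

80.4 kHz

Highest-frequency component: 40.2 kHz.
Nyquist rate = 2 × 40.2 kHz = 80.4 kHz.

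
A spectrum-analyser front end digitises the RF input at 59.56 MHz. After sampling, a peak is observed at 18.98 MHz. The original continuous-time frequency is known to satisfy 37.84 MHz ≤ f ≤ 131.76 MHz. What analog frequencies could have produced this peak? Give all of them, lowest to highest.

40.58 MHz, 78.54 MHz, 100.14 MHz

Frequencies that alias to 18.98 MHz are k·fs ± 18.98 MHz for integer k ≥ 0.
k=0: 18.98 MHz.
k=1: 40.58 MHz, 78.54 MHz.
k=2: 100.14 MHz, 138.1 MHz.
k=3: 159.7 MHz, 197.66 MHz.
Within [37.84 MHz, 131.76 MHz]: 40.58 MHz, 78.54 MHz, 100.14 MHz.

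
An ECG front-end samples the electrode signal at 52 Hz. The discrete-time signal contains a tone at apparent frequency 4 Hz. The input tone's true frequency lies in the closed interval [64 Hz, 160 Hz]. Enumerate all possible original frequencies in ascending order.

100 Hz, 108 Hz, 152 Hz, 160 Hz

Frequencies that alias to 4 Hz are k·fs ± 4 Hz for integer k ≥ 0.
k=0: 4 Hz.
k=1: 48 Hz, 56 Hz.
k=2: 100 Hz, 108 Hz.
k=3: 152 Hz, 160 Hz.
k=4: 204 Hz, 212 Hz.
Within [64 Hz, 160 Hz]: 100 Hz, 108 Hz, 152 Hz, 160 Hz.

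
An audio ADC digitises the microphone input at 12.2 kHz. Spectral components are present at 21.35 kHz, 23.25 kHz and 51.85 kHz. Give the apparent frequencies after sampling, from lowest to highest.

fs/2 = 6.1 kHz.
21.35 kHz mod fs = 9.15 kHz.
9.15 kHz > fs/2 = 6.1 kHz, folds to fs − 9.15 kHz = 3.05 kHz.
23.25 kHz mod fs = 11.05 kHz.
11.05 kHz > fs/2 = 6.1 kHz, folds to fs − 11.05 kHz = 1.15 kHz.
51.85 kHz mod fs = 3.05 kHz.
3.05 kHz ≤ fs/2 = 6.1 kHz, appears at 3.05 kHz.
Distinct values: {1.15 kHz, 3.05 kHz}.

1.15 kHz, 3.05 kHz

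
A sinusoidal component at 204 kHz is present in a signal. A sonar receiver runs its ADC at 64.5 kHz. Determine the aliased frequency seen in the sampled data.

204 kHz mod fs = 10.5 kHz.
10.5 kHz ≤ fs/2 = 32.25 kHz, appears at 10.5 kHz.

10.5 kHz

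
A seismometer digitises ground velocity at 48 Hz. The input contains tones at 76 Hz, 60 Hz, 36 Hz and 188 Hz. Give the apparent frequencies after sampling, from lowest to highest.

4 Hz, 12 Hz, 20 Hz

fs/2 = 24 Hz.
76 Hz mod fs = 28 Hz.
28 Hz > fs/2 = 24 Hz, folds to fs − 28 Hz = 20 Hz.
60 Hz mod fs = 12 Hz.
12 Hz ≤ fs/2 = 24 Hz, appears at 12 Hz.
36 Hz > fs/2 = 24 Hz, folds to fs − 36 Hz = 12 Hz.
188 Hz mod fs = 44 Hz.
44 Hz > fs/2 = 24 Hz, folds to fs − 44 Hz = 4 Hz.
Distinct values: {4 Hz, 12 Hz, 20 Hz}.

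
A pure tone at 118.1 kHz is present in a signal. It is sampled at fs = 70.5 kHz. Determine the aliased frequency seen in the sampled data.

22.9 kHz

118.1 kHz mod fs = 47.6 kHz.
47.6 kHz > fs/2 = 35.25 kHz, folds to fs − 47.6 kHz = 22.9 kHz.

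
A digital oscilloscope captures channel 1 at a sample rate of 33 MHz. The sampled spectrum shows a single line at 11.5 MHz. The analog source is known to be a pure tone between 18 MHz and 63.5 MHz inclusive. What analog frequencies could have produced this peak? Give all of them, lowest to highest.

21.5 MHz, 44.5 MHz, 54.5 MHz

Frequencies that alias to 11.5 MHz are k·fs ± 11.5 MHz for integer k ≥ 0.
k=0: 11.5 MHz.
k=1: 21.5 MHz, 44.5 MHz.
k=2: 54.5 MHz, 77.5 MHz.
k=3: 87.5 MHz, 110.5 MHz.
Within [18 MHz, 63.5 MHz]: 21.5 MHz, 44.5 MHz, 54.5 MHz.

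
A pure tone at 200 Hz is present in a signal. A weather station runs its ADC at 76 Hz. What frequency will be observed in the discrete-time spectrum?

200 Hz mod fs = 48 Hz.
48 Hz > fs/2 = 38 Hz, folds to fs − 48 Hz = 28 Hz.

28 Hz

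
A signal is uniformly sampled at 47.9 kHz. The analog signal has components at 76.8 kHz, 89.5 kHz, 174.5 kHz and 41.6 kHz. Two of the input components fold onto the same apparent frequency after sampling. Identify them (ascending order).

41.6 kHz, 89.5 kHz

fs/2 = 23.95 kHz.
76.8 kHz mod fs = 28.9 kHz.
28.9 kHz > fs/2 = 23.95 kHz, folds to fs − 28.9 kHz = 19 kHz.
89.5 kHz mod fs = 41.6 kHz.
41.6 kHz > fs/2 = 23.95 kHz, folds to fs − 41.6 kHz = 6.3 kHz.
174.5 kHz mod fs = 30.8 kHz.
30.8 kHz > fs/2 = 23.95 kHz, folds to fs − 30.8 kHz = 17.1 kHz.
41.6 kHz > fs/2 = 23.95 kHz, folds to fs − 41.6 kHz = 6.3 kHz.
41.6 kHz and 89.5 kHz both map to 6.3 kHz.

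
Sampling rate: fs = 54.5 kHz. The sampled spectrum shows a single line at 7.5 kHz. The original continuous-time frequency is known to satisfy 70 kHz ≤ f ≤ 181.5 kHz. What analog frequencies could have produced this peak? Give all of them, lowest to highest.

Frequencies that alias to 7.5 kHz are k·fs ± 7.5 kHz for integer k ≥ 0.
k=0: 7.5 kHz.
k=1: 47 kHz, 62 kHz.
k=2: 101.5 kHz, 116.5 kHz.
k=3: 156 kHz, 171 kHz.
k=4: 210.5 kHz, 225.5 kHz.
Within [70 kHz, 181.5 kHz]: 101.5 kHz, 116.5 kHz, 156 kHz, 171 kHz.

101.5 kHz, 116.5 kHz, 156 kHz, 171 kHz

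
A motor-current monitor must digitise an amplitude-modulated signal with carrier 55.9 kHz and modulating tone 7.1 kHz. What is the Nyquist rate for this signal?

126 kHz

AM sidebands sit at fc ± fm = 48.8 kHz and 63 kHz.
Highest-frequency component: 63 kHz.
Nyquist rate = 2 × 63 kHz = 126 kHz.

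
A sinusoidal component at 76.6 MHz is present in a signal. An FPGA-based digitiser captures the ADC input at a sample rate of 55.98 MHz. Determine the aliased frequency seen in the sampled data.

76.6 MHz mod fs = 20.62 MHz.
20.62 MHz ≤ fs/2 = 27.99 MHz, appears at 20.62 MHz.

20.62 MHz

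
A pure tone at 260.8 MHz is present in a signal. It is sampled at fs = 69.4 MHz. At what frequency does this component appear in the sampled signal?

260.8 MHz mod fs = 52.6 MHz.
52.6 MHz > fs/2 = 34.7 MHz, folds to fs − 52.6 MHz = 16.8 MHz.

16.8 MHz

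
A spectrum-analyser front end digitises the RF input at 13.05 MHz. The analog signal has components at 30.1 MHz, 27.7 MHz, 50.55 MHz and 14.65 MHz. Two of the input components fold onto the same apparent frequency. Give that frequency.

1.6 MHz

fs/2 = 6.525 MHz.
30.1 MHz mod fs = 4 MHz.
4 MHz ≤ fs/2 = 6.525 MHz, appears at 4 MHz.
27.7 MHz mod fs = 1.6 MHz.
1.6 MHz ≤ fs/2 = 6.525 MHz, appears at 1.6 MHz.
50.55 MHz mod fs = 11.4 MHz.
11.4 MHz > fs/2 = 6.525 MHz, folds to fs − 11.4 MHz = 1.65 MHz.
14.65 MHz mod fs = 1.6 MHz.
1.6 MHz ≤ fs/2 = 6.525 MHz, appears at 1.6 MHz.
14.65 MHz and 27.7 MHz both map to 1.6 MHz.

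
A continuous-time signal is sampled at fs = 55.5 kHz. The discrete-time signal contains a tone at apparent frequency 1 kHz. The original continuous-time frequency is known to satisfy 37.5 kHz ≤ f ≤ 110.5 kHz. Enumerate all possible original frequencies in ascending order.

54.5 kHz, 56.5 kHz, 110 kHz

Frequencies that alias to 1 kHz are k·fs ± 1 kHz for integer k ≥ 0.
k=0: 1 kHz.
k=1: 54.5 kHz, 56.5 kHz.
k=2: 110 kHz, 112 kHz.
k=3: 165.5 kHz, 167.5 kHz.
Within [37.5 kHz, 110.5 kHz]: 54.5 kHz, 56.5 kHz, 110 kHz.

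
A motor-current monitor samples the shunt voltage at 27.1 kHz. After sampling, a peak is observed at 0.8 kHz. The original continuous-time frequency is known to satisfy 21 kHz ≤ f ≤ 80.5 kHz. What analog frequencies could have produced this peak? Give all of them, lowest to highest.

Frequencies that alias to 0.8 kHz are k·fs ± 0.8 kHz for integer k ≥ 0.
k=0: 0.8 kHz.
k=1: 26.3 kHz, 27.9 kHz.
k=2: 53.4 kHz, 55 kHz.
k=3: 80.5 kHz, 82.1 kHz.
k=4: 107.6 kHz, 109.2 kHz.
Within [21 kHz, 80.5 kHz]: 26.3 kHz, 27.9 kHz, 53.4 kHz, 55 kHz, 80.5 kHz.

26.3 kHz, 27.9 kHz, 53.4 kHz, 55 kHz, 80.5 kHz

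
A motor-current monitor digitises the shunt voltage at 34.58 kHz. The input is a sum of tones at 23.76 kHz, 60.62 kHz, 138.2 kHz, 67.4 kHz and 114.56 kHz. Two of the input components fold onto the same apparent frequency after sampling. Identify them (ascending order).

fs/2 = 17.29 kHz.
23.76 kHz > fs/2 = 17.29 kHz, folds to fs − 23.76 kHz = 10.82 kHz.
60.62 kHz mod fs = 26.04 kHz.
26.04 kHz > fs/2 = 17.29 kHz, folds to fs − 26.04 kHz = 8.54 kHz.
138.2 kHz mod fs = 34.46 kHz.
34.46 kHz > fs/2 = 17.29 kHz, folds to fs − 34.46 kHz = 0.12 kHz.
67.4 kHz mod fs = 32.82 kHz.
32.82 kHz > fs/2 = 17.29 kHz, folds to fs − 32.82 kHz = 1.76 kHz.
114.56 kHz mod fs = 10.82 kHz.
10.82 kHz ≤ fs/2 = 17.29 kHz, appears at 10.82 kHz.
23.76 kHz and 114.56 kHz both map to 10.82 kHz.

23.76 kHz, 114.56 kHz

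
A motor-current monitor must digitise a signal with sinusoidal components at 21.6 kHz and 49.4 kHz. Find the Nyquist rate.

Highest-frequency component: 49.4 kHz.
Nyquist rate = 2 × 49.4 kHz = 98.8 kHz.

98.8 kHz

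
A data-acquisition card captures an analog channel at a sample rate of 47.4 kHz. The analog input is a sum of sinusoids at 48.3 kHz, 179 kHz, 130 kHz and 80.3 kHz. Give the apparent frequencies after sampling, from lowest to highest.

0.9 kHz, 10.6 kHz, 12.2 kHz, 14.5 kHz

fs/2 = 23.7 kHz.
48.3 kHz mod fs = 0.9 kHz.
0.9 kHz ≤ fs/2 = 23.7 kHz, appears at 0.9 kHz.
179 kHz mod fs = 36.8 kHz.
36.8 kHz > fs/2 = 23.7 kHz, folds to fs − 36.8 kHz = 10.6 kHz.
130 kHz mod fs = 35.2 kHz.
35.2 kHz > fs/2 = 23.7 kHz, folds to fs − 35.2 kHz = 12.2 kHz.
80.3 kHz mod fs = 32.9 kHz.
32.9 kHz > fs/2 = 23.7 kHz, folds to fs − 32.9 kHz = 14.5 kHz.
Distinct values: {0.9 kHz, 10.6 kHz, 12.2 kHz, 14.5 kHz}.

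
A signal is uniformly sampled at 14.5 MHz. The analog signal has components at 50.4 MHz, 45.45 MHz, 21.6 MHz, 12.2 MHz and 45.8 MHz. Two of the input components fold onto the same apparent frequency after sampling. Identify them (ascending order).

12.2 MHz, 45.8 MHz

fs/2 = 7.25 MHz.
50.4 MHz mod fs = 6.9 MHz.
6.9 MHz ≤ fs/2 = 7.25 MHz, appears at 6.9 MHz.
45.45 MHz mod fs = 1.95 MHz.
1.95 MHz ≤ fs/2 = 7.25 MHz, appears at 1.95 MHz.
21.6 MHz mod fs = 7.1 MHz.
7.1 MHz ≤ fs/2 = 7.25 MHz, appears at 7.1 MHz.
12.2 MHz > fs/2 = 7.25 MHz, folds to fs − 12.2 MHz = 2.3 MHz.
45.8 MHz mod fs = 2.3 MHz.
2.3 MHz ≤ fs/2 = 7.25 MHz, appears at 2.3 MHz.
12.2 MHz and 45.8 MHz both map to 2.3 MHz.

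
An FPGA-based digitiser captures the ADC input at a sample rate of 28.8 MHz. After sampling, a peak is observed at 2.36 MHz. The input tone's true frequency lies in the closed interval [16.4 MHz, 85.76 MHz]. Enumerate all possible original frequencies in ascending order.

Frequencies that alias to 2.36 MHz are k·fs ± 2.36 MHz for integer k ≥ 0.
k=0: 2.36 MHz.
k=1: 26.44 MHz, 31.16 MHz.
k=2: 55.24 MHz, 59.96 MHz.
k=3: 84.04 MHz, 88.76 MHz.
k=4: 112.84 MHz, 117.56 MHz.
Within [16.4 MHz, 85.76 MHz]: 26.44 MHz, 31.16 MHz, 55.24 MHz, 59.96 MHz, 84.04 MHz.

26.44 MHz, 31.16 MHz, 55.24 MHz, 59.96 MHz, 84.04 MHz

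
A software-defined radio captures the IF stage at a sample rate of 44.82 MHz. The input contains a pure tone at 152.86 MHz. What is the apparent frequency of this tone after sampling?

152.86 MHz mod fs = 18.4 MHz.
18.4 MHz ≤ fs/2 = 22.41 MHz, appears at 18.4 MHz.

18.4 MHz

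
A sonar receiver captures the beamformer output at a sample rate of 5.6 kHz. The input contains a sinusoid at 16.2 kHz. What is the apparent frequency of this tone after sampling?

0.6 kHz

16.2 kHz mod fs = 5 kHz.
5 kHz > fs/2 = 2.8 kHz, folds to fs − 5 kHz = 0.6 kHz.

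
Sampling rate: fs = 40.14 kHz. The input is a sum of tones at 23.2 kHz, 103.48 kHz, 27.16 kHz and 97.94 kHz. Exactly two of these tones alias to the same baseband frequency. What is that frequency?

fs/2 = 20.07 kHz.
23.2 kHz > fs/2 = 20.07 kHz, folds to fs − 23.2 kHz = 16.94 kHz.
103.48 kHz mod fs = 23.2 kHz.
23.2 kHz > fs/2 = 20.07 kHz, folds to fs − 23.2 kHz = 16.94 kHz.
27.16 kHz > fs/2 = 20.07 kHz, folds to fs − 27.16 kHz = 12.98 kHz.
97.94 kHz mod fs = 17.66 kHz.
17.66 kHz ≤ fs/2 = 20.07 kHz, appears at 17.66 kHz.
23.2 kHz and 103.48 kHz both map to 16.94 kHz.

16.94 kHz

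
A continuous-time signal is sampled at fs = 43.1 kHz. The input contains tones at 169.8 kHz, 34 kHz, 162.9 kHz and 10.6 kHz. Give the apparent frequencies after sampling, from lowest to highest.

2.6 kHz, 9.1 kHz, 9.5 kHz, 10.6 kHz

fs/2 = 21.55 kHz.
169.8 kHz mod fs = 40.5 kHz.
40.5 kHz > fs/2 = 21.55 kHz, folds to fs − 40.5 kHz = 2.6 kHz.
34 kHz > fs/2 = 21.55 kHz, folds to fs − 34 kHz = 9.1 kHz.
162.9 kHz mod fs = 33.6 kHz.
33.6 kHz > fs/2 = 21.55 kHz, folds to fs − 33.6 kHz = 9.5 kHz.
10.6 kHz ≤ fs/2 = 21.55 kHz, passes unchanged.
Distinct values: {2.6 kHz, 9.1 kHz, 9.5 kHz, 10.6 kHz}.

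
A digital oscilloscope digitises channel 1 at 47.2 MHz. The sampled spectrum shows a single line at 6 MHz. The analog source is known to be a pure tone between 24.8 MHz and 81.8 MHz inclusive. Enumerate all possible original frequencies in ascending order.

Frequencies that alias to 6 MHz are k·fs ± 6 MHz for integer k ≥ 0.
k=0: 6 MHz.
k=1: 41.2 MHz, 53.2 MHz.
k=2: 88.4 MHz, 100.4 MHz.
Within [24.8 MHz, 81.8 MHz]: 41.2 MHz, 53.2 MHz.

41.2 MHz, 53.2 MHz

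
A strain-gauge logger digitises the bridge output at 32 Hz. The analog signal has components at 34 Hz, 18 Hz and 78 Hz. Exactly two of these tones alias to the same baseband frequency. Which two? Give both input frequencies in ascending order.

fs/2 = 16 Hz.
34 Hz mod fs = 2 Hz.
2 Hz ≤ fs/2 = 16 Hz, appears at 2 Hz.
18 Hz > fs/2 = 16 Hz, folds to fs − 18 Hz = 14 Hz.
78 Hz mod fs = 14 Hz.
14 Hz ≤ fs/2 = 16 Hz, appears at 14 Hz.
18 Hz and 78 Hz both map to 14 Hz.

18 Hz, 78 Hz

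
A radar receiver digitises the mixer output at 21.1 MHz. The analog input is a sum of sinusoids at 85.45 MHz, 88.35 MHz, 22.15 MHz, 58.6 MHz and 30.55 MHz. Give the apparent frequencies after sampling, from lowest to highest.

1.05 MHz, 3.95 MHz, 4.7 MHz, 9.45 MHz

fs/2 = 10.55 MHz.
85.45 MHz mod fs = 1.05 MHz.
1.05 MHz ≤ fs/2 = 10.55 MHz, appears at 1.05 MHz.
88.35 MHz mod fs = 3.95 MHz.
3.95 MHz ≤ fs/2 = 10.55 MHz, appears at 3.95 MHz.
22.15 MHz mod fs = 1.05 MHz.
1.05 MHz ≤ fs/2 = 10.55 MHz, appears at 1.05 MHz.
58.6 MHz mod fs = 16.4 MHz.
16.4 MHz > fs/2 = 10.55 MHz, folds to fs − 16.4 MHz = 4.7 MHz.
30.55 MHz mod fs = 9.45 MHz.
9.45 MHz ≤ fs/2 = 10.55 MHz, appears at 9.45 MHz.
Distinct values: {1.05 MHz, 3.95 MHz, 4.7 MHz, 9.45 MHz}.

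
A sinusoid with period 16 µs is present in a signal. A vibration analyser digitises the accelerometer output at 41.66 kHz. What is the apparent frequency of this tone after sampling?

T = 16 µs → f = 1/T = 62.5 kHz.
62.5 kHz mod fs = 20.84 kHz.
20.84 kHz > fs/2 = 20.83 kHz, folds to fs − 20.84 kHz = 20.82 kHz.

20.82 kHz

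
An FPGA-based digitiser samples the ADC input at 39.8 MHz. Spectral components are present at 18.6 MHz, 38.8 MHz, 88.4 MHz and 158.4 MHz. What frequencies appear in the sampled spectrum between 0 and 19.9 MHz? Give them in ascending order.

0.8 MHz, 1 MHz, 8.8 MHz, 18.6 MHz

fs/2 = 19.9 MHz.
18.6 MHz ≤ fs/2 = 19.9 MHz, passes unchanged.
38.8 MHz > fs/2 = 19.9 MHz, folds to fs − 38.8 MHz = 1 MHz.
88.4 MHz mod fs = 8.8 MHz.
8.8 MHz ≤ fs/2 = 19.9 MHz, appears at 8.8 MHz.
158.4 MHz mod fs = 39 MHz.
39 MHz > fs/2 = 19.9 MHz, folds to fs − 39 MHz = 0.8 MHz.
Distinct values: {0.8 MHz, 1 MHz, 8.8 MHz, 18.6 MHz}.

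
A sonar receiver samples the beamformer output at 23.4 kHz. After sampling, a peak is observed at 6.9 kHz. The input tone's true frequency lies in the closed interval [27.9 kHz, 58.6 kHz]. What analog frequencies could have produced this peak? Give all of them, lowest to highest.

30.3 kHz, 39.9 kHz, 53.7 kHz

Frequencies that alias to 6.9 kHz are k·fs ± 6.9 kHz for integer k ≥ 0.
k=0: 6.9 kHz.
k=1: 16.5 kHz, 30.3 kHz.
k=2: 39.9 kHz, 53.7 kHz.
k=3: 63.3 kHz, 77.1 kHz.
Within [27.9 kHz, 58.6 kHz]: 30.3 kHz, 39.9 kHz, 53.7 kHz.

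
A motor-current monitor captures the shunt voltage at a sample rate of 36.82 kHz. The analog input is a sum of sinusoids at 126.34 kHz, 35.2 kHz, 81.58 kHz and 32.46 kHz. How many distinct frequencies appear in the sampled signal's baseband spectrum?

4

fs/2 = 18.41 kHz.
126.34 kHz mod fs = 15.88 kHz.
15.88 kHz ≤ fs/2 = 18.41 kHz, appears at 15.88 kHz.
35.2 kHz > fs/2 = 18.41 kHz, folds to fs − 35.2 kHz = 1.62 kHz.
81.58 kHz mod fs = 7.94 kHz.
7.94 kHz ≤ fs/2 = 18.41 kHz, appears at 7.94 kHz.
32.46 kHz > fs/2 = 18.41 kHz, folds to fs − 32.46 kHz = 4.36 kHz.
Distinct values: {1.62 kHz, 4.36 kHz, 7.94 kHz, 15.88 kHz} → 4.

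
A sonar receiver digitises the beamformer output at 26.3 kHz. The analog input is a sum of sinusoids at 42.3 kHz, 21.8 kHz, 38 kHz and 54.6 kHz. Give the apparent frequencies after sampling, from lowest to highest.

2 kHz, 4.5 kHz, 10.3 kHz, 11.7 kHz

fs/2 = 13.15 kHz.
42.3 kHz mod fs = 16 kHz.
16 kHz > fs/2 = 13.15 kHz, folds to fs − 16 kHz = 10.3 kHz.
21.8 kHz > fs/2 = 13.15 kHz, folds to fs − 21.8 kHz = 4.5 kHz.
38 kHz mod fs = 11.7 kHz.
11.7 kHz ≤ fs/2 = 13.15 kHz, appears at 11.7 kHz.
54.6 kHz mod fs = 2 kHz.
2 kHz ≤ fs/2 = 13.15 kHz, appears at 2 kHz.
Distinct values: {2 kHz, 4.5 kHz, 10.3 kHz, 11.7 kHz}.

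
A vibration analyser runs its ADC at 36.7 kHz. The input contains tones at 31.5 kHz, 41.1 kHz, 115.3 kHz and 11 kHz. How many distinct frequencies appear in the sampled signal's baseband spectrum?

3

fs/2 = 18.35 kHz.
31.5 kHz > fs/2 = 18.35 kHz, folds to fs − 31.5 kHz = 5.2 kHz.
41.1 kHz mod fs = 4.4 kHz.
4.4 kHz ≤ fs/2 = 18.35 kHz, appears at 4.4 kHz.
115.3 kHz mod fs = 5.2 kHz.
5.2 kHz ≤ fs/2 = 18.35 kHz, appears at 5.2 kHz.
11 kHz ≤ fs/2 = 18.35 kHz, passes unchanged.
Distinct values: {4.4 kHz, 5.2 kHz, 11 kHz} → 3.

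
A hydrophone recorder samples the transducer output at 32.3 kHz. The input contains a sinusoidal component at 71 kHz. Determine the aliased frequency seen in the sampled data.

6.4 kHz

71 kHz mod fs = 6.4 kHz.
6.4 kHz ≤ fs/2 = 16.15 kHz, appears at 6.4 kHz.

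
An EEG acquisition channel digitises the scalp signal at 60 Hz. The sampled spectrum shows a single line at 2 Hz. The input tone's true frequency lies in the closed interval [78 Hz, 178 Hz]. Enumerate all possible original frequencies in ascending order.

118 Hz, 122 Hz, 178 Hz

Frequencies that alias to 2 Hz are k·fs ± 2 Hz for integer k ≥ 0.
k=0: 2 Hz.
k=1: 58 Hz, 62 Hz.
k=2: 118 Hz, 122 Hz.
k=3: 178 Hz, 182 Hz.
k=4: 238 Hz, 242 Hz.
Within [78 Hz, 178 Hz]: 118 Hz, 122 Hz, 178 Hz.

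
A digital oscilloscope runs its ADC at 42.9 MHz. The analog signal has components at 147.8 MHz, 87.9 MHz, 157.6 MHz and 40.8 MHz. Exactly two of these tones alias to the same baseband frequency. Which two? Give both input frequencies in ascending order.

40.8 MHz, 87.9 MHz

fs/2 = 21.45 MHz.
147.8 MHz mod fs = 19.1 MHz.
19.1 MHz ≤ fs/2 = 21.45 MHz, appears at 19.1 MHz.
87.9 MHz mod fs = 2.1 MHz.
2.1 MHz ≤ fs/2 = 21.45 MHz, appears at 2.1 MHz.
157.6 MHz mod fs = 28.9 MHz.
28.9 MHz > fs/2 = 21.45 MHz, folds to fs − 28.9 MHz = 14 MHz.
40.8 MHz > fs/2 = 21.45 MHz, folds to fs − 40.8 MHz = 2.1 MHz.
40.8 MHz and 87.9 MHz both map to 2.1 MHz.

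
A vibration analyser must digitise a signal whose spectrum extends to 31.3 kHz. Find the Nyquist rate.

Nyquist rate = 2 × 31.3 kHz = 62.6 kHz.

62.6 kHz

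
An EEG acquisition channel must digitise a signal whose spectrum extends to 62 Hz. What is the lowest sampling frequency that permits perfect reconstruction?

Nyquist rate = 2 × 62 Hz = 124 Hz.

124 Hz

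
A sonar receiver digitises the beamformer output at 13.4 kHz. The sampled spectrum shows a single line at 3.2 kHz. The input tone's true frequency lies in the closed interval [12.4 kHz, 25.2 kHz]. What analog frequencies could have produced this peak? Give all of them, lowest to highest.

Frequencies that alias to 3.2 kHz are k·fs ± 3.2 kHz for integer k ≥ 0.
k=0: 3.2 kHz.
k=1: 10.2 kHz, 16.6 kHz.
k=2: 23.6 kHz, 30 kHz.
k=3: 37 kHz, 43.4 kHz.
Within [12.4 kHz, 25.2 kHz]: 16.6 kHz, 23.6 kHz.

16.6 kHz, 23.6 kHz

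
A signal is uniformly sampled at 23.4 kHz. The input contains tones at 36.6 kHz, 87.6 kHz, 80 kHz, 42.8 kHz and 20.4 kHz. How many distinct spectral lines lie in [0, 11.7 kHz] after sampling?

5

fs/2 = 11.7 kHz.
36.6 kHz mod fs = 13.2 kHz.
13.2 kHz > fs/2 = 11.7 kHz, folds to fs − 13.2 kHz = 10.2 kHz.
87.6 kHz mod fs = 17.4 kHz.
17.4 kHz > fs/2 = 11.7 kHz, folds to fs − 17.4 kHz = 6 kHz.
80 kHz mod fs = 9.8 kHz.
9.8 kHz ≤ fs/2 = 11.7 kHz, appears at 9.8 kHz.
42.8 kHz mod fs = 19.4 kHz.
19.4 kHz > fs/2 = 11.7 kHz, folds to fs − 19.4 kHz = 4 kHz.
20.4 kHz > fs/2 = 11.7 kHz, folds to fs − 20.4 kHz = 3 kHz.
Distinct values: {3 kHz, 4 kHz, 6 kHz, 9.8 kHz, 10.2 kHz} → 5.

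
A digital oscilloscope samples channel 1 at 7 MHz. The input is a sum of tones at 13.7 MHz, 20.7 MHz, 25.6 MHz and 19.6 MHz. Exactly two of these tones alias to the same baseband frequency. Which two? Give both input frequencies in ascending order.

13.7 MHz, 20.7 MHz

fs/2 = 3.5 MHz.
13.7 MHz mod fs = 6.7 MHz.
6.7 MHz > fs/2 = 3.5 MHz, folds to fs − 6.7 MHz = 0.3 MHz.
20.7 MHz mod fs = 6.7 MHz.
6.7 MHz > fs/2 = 3.5 MHz, folds to fs − 6.7 MHz = 0.3 MHz.
25.6 MHz mod fs = 4.6 MHz.
4.6 MHz > fs/2 = 3.5 MHz, folds to fs − 4.6 MHz = 2.4 MHz.
19.6 MHz mod fs = 5.6 MHz.
5.6 MHz > fs/2 = 3.5 MHz, folds to fs − 5.6 MHz = 1.4 MHz.
13.7 MHz and 20.7 MHz both map to 0.3 MHz.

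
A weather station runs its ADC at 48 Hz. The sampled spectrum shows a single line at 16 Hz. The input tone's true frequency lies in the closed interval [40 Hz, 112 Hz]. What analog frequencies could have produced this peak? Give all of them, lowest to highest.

64 Hz, 80 Hz, 112 Hz

Frequencies that alias to 16 Hz are k·fs ± 16 Hz for integer k ≥ 0.
k=0: 16 Hz.
k=1: 32 Hz, 64 Hz.
k=2: 80 Hz, 112 Hz.
k=3: 128 Hz, 160 Hz.
Within [40 Hz, 112 Hz]: 64 Hz, 80 Hz, 112 Hz.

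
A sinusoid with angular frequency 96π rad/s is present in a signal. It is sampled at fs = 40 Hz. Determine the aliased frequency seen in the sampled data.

8 Hz

ω = 96π rad/s → f = ω/(2π) = 48 Hz.
48 Hz mod fs = 8 Hz.
8 Hz ≤ fs/2 = 20 Hz, appears at 8 Hz.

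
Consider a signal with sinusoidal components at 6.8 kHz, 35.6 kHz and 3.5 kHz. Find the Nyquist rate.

Highest-frequency component: 35.6 kHz.
Nyquist rate = 2 × 35.6 kHz = 71.2 kHz.

71.2 kHz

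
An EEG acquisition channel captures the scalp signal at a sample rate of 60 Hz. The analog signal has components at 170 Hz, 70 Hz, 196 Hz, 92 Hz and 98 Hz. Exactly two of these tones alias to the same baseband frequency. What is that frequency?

fs/2 = 30 Hz.
170 Hz mod fs = 50 Hz.
50 Hz > fs/2 = 30 Hz, folds to fs − 50 Hz = 10 Hz.
70 Hz mod fs = 10 Hz.
10 Hz ≤ fs/2 = 30 Hz, appears at 10 Hz.
196 Hz mod fs = 16 Hz.
16 Hz ≤ fs/2 = 30 Hz, appears at 16 Hz.
92 Hz mod fs = 32 Hz.
32 Hz > fs/2 = 30 Hz, folds to fs − 32 Hz = 28 Hz.
98 Hz mod fs = 38 Hz.
38 Hz > fs/2 = 30 Hz, folds to fs − 38 Hz = 22 Hz.
70 Hz and 170 Hz both map to 10 Hz.

10 Hz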